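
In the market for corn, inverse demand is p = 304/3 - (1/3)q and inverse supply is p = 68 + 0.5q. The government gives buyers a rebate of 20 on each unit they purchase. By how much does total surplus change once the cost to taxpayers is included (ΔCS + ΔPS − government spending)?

Pre-subsidy: 304/3 - (1/3)q = 68 + 0.5q gives q* = 40 and p* = 88.
With the rebate, buyers effectively pay pb = ps − 20, where ps is the price sellers receive.
On the curves, pb = 304/3 - (1/3)q and ps = 68 + 0.5q; the wedge ps − pb = 20 gives 68 + 0.5q − (304/3 - (1/3)q) = 20, so q' = 64.
Then pb = 304/3 − (1/3)·64 = 80 and ps = 68 + 0.5·64 = 100.
ΔCS = ½(40 + 64)(88 − 80) = 416; ΔPS = ½(40 + 64)(100 − 88) = 624.
Government spending = 20 × 64 = 1280.
Net change = 416 + 624 − 1280 = -240. The loss equals the DWL triangle ½·20·24.

Net change in total surplus = -240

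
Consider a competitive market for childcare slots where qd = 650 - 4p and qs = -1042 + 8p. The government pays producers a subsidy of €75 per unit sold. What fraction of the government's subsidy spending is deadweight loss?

Pre-subsidy: 650 - 4p = -1042 + 8p gives p* = 141, q* = 86.
With the subsidy, sellers receive ps = pb + 75 for each unit, where pb is the price buyers pay.
Supply in terms of pb becomes qs = -1042 + 8(pb + 75) = -442 + 8pb. Setting this equal to demand: 650 - 4pb = -442 + 8pb, so pb = 91.
Sellers receive ps = 91 + 75 = 166; q' = 650 − 4·91 = 286.
ΔCS = ½(86 + 286)(141 − 91) = 9300; ΔPS = ½(86 + 286)(166 − 141) = 4650.
Government spending = 75 × 286 = 21450.
DWL = ½ × 75 × (286 − 86) = 7500; fraction = 7500 / 21450 = 50/143.

DWL / government spending = 50/143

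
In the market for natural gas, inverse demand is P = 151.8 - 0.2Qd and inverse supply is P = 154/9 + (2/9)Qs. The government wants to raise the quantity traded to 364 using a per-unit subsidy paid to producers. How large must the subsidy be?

Required subsidy s = 19 per unit

At Q = 364, from the demand curve buyers pay Pb = 151.8 − 0.2·364 = 79; from the supply curve sellers need Ps = 154/9 + (2/9)·364 = 98.
The subsidy must fill the gap: s = Ps − Pb = 98 − 79 = 19.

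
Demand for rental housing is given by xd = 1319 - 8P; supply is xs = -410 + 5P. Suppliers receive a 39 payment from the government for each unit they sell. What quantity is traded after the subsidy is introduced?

Pre-subsidy: 1319 - 8P = -410 + 5P gives P* = 133, x* = 255.
With the subsidy, sellers receive Ps = Pb + 39 for each unit, where Pb is the price buyers pay.
Supply in terms of Pb becomes xs = -410 + 5(Pb + 39) = -215 + 5Pb. Setting this equal to demand: 1319 - 8Pb = -215 + 5Pb, so Pb = 118.
Sellers receive Ps = 118 + 39 = 157; x' = 1319 − 8·118 = 375.

x' = 375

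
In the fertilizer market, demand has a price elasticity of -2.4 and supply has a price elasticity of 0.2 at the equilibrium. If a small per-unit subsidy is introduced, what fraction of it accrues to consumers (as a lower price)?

Consumer share = 1/13

For a small subsidy around the equilibrium, the benefit split depends on the relative slopes, which at a point are proportional to the elasticities.
Buyer share = εs/(εs + |εd|) = 0.2/(0.2 + 2.4) = 1/13; seller share = |εd|/(εs + |εd|) = 12/13.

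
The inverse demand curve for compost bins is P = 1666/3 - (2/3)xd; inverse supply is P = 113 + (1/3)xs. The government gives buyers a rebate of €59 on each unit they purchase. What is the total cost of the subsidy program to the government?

Government cost = 88736/3

Pre-subsidy: 1666/3 - (2/3)x = 113 + (1/3)x gives x* = 1327/3 and P* = 2344/9.
With the rebate, buyers effectively pay Pb = Ps − 59, where Ps is the price sellers receive.
On the curves, Pb = 1666/3 - (2/3)x and Ps = 113 + (1/3)x; the wedge Ps − Pb = 59 gives 113 + (1/3)x − (1666/3 - (2/3)x) = 59, so x' = 1504/3.
Then Pb = 1666/3 − (2/3)·(1504/3) = 1990/9 and Ps = 113 + (1/3)·(1504/3) = 2521/9.
Government outlay = subsidy × quantity = 59 × 1504/3 = 88736/3.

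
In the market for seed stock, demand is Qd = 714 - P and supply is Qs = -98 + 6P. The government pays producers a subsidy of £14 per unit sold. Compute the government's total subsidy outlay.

Pre-subsidy: 714 - P = -98 + 6P gives P* = 116, Q* = 598.
With the subsidy, sellers receive Ps = Pb + 14 for each unit, where Pb is the price buyers pay.
Supply in terms of Pb becomes Qs = -98 + 6(Pb + 14) = -14 + 6Pb. Setting this equal to demand: 714 - Pb = -14 + 6Pb, so Pb = 104.
Sellers receive Ps = 104 + 14 = 118; Q' = 714 − 1·104 = 610.
Government outlay = subsidy × quantity = 14 × 610 = 8540.

Government cost = £8540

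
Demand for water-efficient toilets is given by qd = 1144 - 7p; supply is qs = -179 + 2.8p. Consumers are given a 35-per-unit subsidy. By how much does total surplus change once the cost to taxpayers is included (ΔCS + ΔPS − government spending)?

Pre-subsidy: 1144 - 7p = -179 + 2.8p gives p* = 135, q* = 199.
With the rebate, buyers effectively pay pb = ps − 35, where ps is the price sellers receive.
Demand in terms of ps becomes qd = 1144 − 7(ps − 35) = 1389 - 7ps. Setting this equal to supply: 1389 - 7ps = -179 + 2.8ps, so ps = 160.
Buyers pay pb = 160 − 35 = 125; q' = -179 + 2.8·160 = 269.
ΔCS = ½(199 + 269)(135 − 125) = 2340; ΔPS = ½(199 + 269)(160 − 135) = 5850.
Government spending = 35 × 269 = 9415.
Net change = 2340 + 5850 − 9415 = -1225. The loss equals the DWL triangle ½·35·70.

Net change in total surplus = -1225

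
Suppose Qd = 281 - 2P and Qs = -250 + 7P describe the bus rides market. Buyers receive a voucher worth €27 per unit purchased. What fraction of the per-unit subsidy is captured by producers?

Producer share = 2/9

Pre-subsidy: 281 - 2P = -250 + 7P gives P* = 59, Q* = 163.
With the rebate, buyers effectively pay Pb = Ps − 27, where Ps is the price sellers receive.
Demand in terms of Ps becomes Qd = 281 − 2(Ps − 27) = 335 - 2Ps. Setting this equal to supply: 335 - 2Ps = -250 + 7Ps, so Ps = 65.
Buyers pay Pb = 65 − 27 = 38; Q' = -250 + 7·65 = 205.
Buyers' price falls by P* − Pb = 59 − 38 = 21; sellers' price rises by Ps − P* = 65 − 59 = 6.
So producers capture 6/27 = 2/9 of each unit of subsidy.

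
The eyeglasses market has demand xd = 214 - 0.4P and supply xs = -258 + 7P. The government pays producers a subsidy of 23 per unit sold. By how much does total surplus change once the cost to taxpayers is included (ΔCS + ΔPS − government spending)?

Pre-subsidy: 214 - 0.4P = -258 + 7P gives P* = 2360/37, x* = 6974/37.
With the subsidy, sellers receive Ps = Pb + 23 for each unit, where Pb is the price buyers pay.
Supply in terms of Pb becomes xs = -258 + 7(Pb + 23) = -97 + 7Pb. Setting this equal to demand: 214 - 0.4Pb = -97 + 7Pb, so Pb = 1555/37.
Sellers receive Ps = 1555/37 + 23 = 2406/37; x' = 214 − 0.4·(1555/37) = 7296/37.
ΔCS = ½(6974/37 + 7296/37)(2360/37 − 1555/37) = 5743675/1369; ΔPS = ½(6974/37 + 7296/37)(2406/37 − 2360/37) = 328210/1369.
Government spending = 23 × 7296/37 = 167808/37.
Net change = 5743675/1369 + 328210/1369 − 167808/37 = -3703/37. The loss equals the DWL triangle ½·23·322/37.

Net change in total surplus = -3703/37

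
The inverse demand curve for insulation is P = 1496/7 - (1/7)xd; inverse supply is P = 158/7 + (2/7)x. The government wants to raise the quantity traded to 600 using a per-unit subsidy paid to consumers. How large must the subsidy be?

At x = 600, from the demand curve buyers pay Pb = 1496/7 − (1/7)·600 = 128; from the supply curve sellers need Ps = 158/7 + (2/7)·600 = 194.
The subsidy must fill the gap: s = Ps − Pb = 194 − 128 = 66.

Required subsidy s = 66 per unit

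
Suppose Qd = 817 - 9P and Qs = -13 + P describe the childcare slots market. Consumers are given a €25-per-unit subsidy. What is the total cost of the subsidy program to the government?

Government cost = €2312.5

Pre-subsidy: 817 - 9P = -13 + P gives P* = 83, Q* = 70.
With the rebate, buyers effectively pay Pb = Ps − 25, where Ps is the price sellers receive.
Demand in terms of Ps becomes Qd = 817 − 9(Ps − 25) = 1042 - 9Ps. Setting this equal to supply: 1042 - 9Ps = -13 + Ps, so Ps = 105.5.
Buyers pay Pb = 105.5 − 25 = 80.5; Q' = -13 + 1·105.5 = 92.5.
Government outlay = subsidy × quantity = 25 × 92.5 = 2312.5.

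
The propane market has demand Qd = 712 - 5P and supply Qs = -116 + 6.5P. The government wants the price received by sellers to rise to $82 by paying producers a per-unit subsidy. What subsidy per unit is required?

Required subsidy s = $23 per unit

At a seller price of 82, quantity supplied is -116 + 6.5·82 = 417.
Buyers absorb 417 only when they pay Pb with 712 − 5·Pb = 417, i.e. Pb = 59.
s = Ps − Pb = 82 − 59 = 23.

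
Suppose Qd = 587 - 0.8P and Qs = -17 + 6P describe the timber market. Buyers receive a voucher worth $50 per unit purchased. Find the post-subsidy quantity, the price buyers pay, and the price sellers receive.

Q' = 9371/17; buyers pay 760/17; sellers receive 1610/17

Pre-subsidy: 587 - 0.8P = -17 + 6P gives P* = 1510/17, Q* = 8771/17.
With the rebate, buyers effectively pay Pb = Ps − 50, where Ps is the price sellers receive.
Demand in terms of Ps becomes Qd = 587 − 0.8(Ps − 50) = 627 - 0.8Ps. Setting this equal to supply: 627 - 0.8Ps = -17 + 6Ps, so Ps = 1610/17.
Buyers pay Pb = 1610/17 − 50 = 760/17; Q' = -17 + 6·(1610/17) = 9371/17.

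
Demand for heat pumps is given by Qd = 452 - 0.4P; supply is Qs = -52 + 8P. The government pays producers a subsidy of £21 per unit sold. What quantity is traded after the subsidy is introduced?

Pre-subsidy: 452 - 0.4P = -52 + 8P gives P* = 60, Q* = 428.
With the subsidy, sellers receive Ps = Pb + 21 for each unit, where Pb is the price buyers pay.
Supply in terms of Pb becomes Qs = -52 + 8(Pb + 21) = 116 + 8Pb. Setting this equal to demand: 452 - 0.4Pb = 116 + 8Pb, so Pb = 40.
Sellers receive Ps = 40 + 21 = 61; Q' = 452 − 0.4·40 = 436.

Q' = 436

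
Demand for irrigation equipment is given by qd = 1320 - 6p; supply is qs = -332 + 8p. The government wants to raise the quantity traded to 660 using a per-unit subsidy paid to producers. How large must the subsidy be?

At q = 660, invert demand for the buyer price: pb = (1320 − 660)/6 = 110; invert supply for the seller price: ps = (660 − (-332))/8 = 124.
The subsidy must fill the gap: s = ps − pb = 124 − 110 = 14.

Required subsidy s = 14 per unit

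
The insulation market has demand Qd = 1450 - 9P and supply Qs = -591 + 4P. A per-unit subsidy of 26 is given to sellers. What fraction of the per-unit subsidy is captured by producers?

Producer share = 9/13

Pre-subsidy: 1450 - 9P = -591 + 4P gives P* = 157, Q* = 37.
With the subsidy, sellers receive Ps = Pb + 26 for each unit, where Pb is the price buyers pay.
Supply in terms of Pb becomes Qs = -591 + 4(Pb + 26) = -487 + 4Pb. Setting this equal to demand: 1450 - 9Pb = -487 + 4Pb, so Pb = 149.
Sellers receive Ps = 149 + 26 = 175; Q' = 1450 − 9·149 = 109.
Buyers' price falls by P* − Pb = 157 − 149 = 8; sellers' price rises by Ps − P* = 175 − 157 = 18.
So producers capture 18/26 = 9/13 of each unit of subsidy.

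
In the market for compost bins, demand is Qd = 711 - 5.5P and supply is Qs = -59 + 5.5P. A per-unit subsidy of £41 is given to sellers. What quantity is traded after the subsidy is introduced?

Pre-subsidy: 711 - 5.5P = -59 + 5.5P gives P* = 70, Q* = 326.
With the subsidy, sellers receive Ps = Pb + 41 for each unit, where Pb is the price buyers pay.
Supply in terms of Pb becomes Qs = -59 + 5.5(Pb + 41) = 166.5 + 5.5Pb. Setting this equal to demand: 711 - 5.5Pb = 166.5 + 5.5Pb, so Pb = 49.5.
Sellers receive Ps = 49.5 + 41 = 90.5; Q' = 711 − 5.5·49.5 = 438.75.

Q' = 438.75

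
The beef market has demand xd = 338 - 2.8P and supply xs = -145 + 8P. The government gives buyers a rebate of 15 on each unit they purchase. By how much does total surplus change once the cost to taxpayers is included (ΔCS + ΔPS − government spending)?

Pre-subsidy: 338 - 2.8P = -145 + 8P gives P* = 805/18, x* = 1915/9.
With the rebate, buyers effectively pay Pb = Ps − 15, where Ps is the price sellers receive.
Demand in terms of Ps becomes xd = 338 − 2.8(Ps − 15) = 380 - 2.8Ps. Setting this equal to supply: 380 - 2.8Ps = -145 + 8Ps, so Ps = 875/18.
Buyers pay Pb = 875/18 − 15 = 605/18; x' = -145 + 8·(875/18) = 2195/9.
ΔCS = ½(1915/9 + 2195/9)(805/18 − 605/18) = 68500/27; ΔPS = ½(1915/9 + 2195/9)(875/18 − 805/18) = 23975/27.
Government spending = 15 × 2195/9 = 10975/3.
Net change = 68500/27 + 23975/27 − 10975/3 = -700/3. The loss equals the DWL triangle ½·15·280/9.

Net change in total surplus = -700/3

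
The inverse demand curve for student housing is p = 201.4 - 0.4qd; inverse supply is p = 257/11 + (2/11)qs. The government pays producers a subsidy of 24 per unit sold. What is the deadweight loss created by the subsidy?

Pre-subsidy: 201.4 - 0.4q = 257/11 + (2/11)q gives q* = 306 and p* = 79.
With the subsidy, sellers receive ps = pb + 24 for each unit, where pb is the price buyers pay.
On the curves, pb = 201.4 - 0.4q and ps = 257/11 + (2/11)q; the wedge ps − pb = 24 gives 257/11 + (2/11)q − (201.4 - 0.4q) = 24, so q' = 347.25.
Then pb = 201.4 − 0.4·347.25 = 62.5 and ps = 257/11 + (2/11)·347.25 = 86.5.
The subsidy expands output by 347.25 − 306 = 41.25 past the efficient level; on those units the gap between marginal cost and willingness to pay runs from 0 up to 24.
DWL = ½ × 24 × 41.25 = 495.

Deadweight loss = 495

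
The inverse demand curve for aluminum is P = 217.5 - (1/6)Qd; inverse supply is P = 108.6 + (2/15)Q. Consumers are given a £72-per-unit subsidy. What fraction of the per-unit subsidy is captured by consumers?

Consumer share = 5/9

Pre-subsidy: 217.5 - (1/6)Q = 108.6 + (2/15)Q gives Q* = 363 and P* = 157.
With the rebate, buyers effectively pay Pb = Ps − 72, where Ps is the price sellers receive.
On the curves, Pb = 217.5 - (1/6)Q and Ps = 108.6 + (2/15)Q; the wedge Ps − Pb = 72 gives 108.6 + (2/15)Q − (217.5 - (1/6)Q) = 72, so Q' = 603.
Then Pb = 217.5 − (1/6)·603 = 117 and Ps = 108.6 + (2/15)·603 = 189.
Buyers' price falls by P* − Pb = 157 − 117 = 40; sellers' price rises by Ps − P* = 189 − 157 = 32.
So consumers capture 40/72 = 5/9 of each unit of subsidy.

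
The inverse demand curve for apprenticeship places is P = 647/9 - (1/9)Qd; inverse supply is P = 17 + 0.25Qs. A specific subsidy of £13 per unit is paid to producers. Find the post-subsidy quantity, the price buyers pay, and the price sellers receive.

Q' = 188; buyers pay £51; sellers receive £64

Pre-subsidy: 647/9 - (1/9)Q = 17 + 0.25Q gives Q* = 152 and P* = 55.
With the subsidy, sellers receive Ps = Pb + 13 for each unit, where Pb is the price buyers pay.
On the curves, Pb = 647/9 - (1/9)Q and Ps = 17 + 0.25Q; the wedge Ps − Pb = 13 gives 17 + 0.25Q − (647/9 - (1/9)Q) = 13, so Q' = 188.
Then Pb = 647/9 − (1/9)·188 = 51 and Ps = 17 + 0.25·188 = 64.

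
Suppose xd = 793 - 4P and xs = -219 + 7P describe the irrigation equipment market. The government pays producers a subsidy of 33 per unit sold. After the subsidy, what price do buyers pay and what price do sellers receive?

Pre-subsidy: 793 - 4P = -219 + 7P gives P* = 92, x* = 425.
With the subsidy, sellers receive Ps = Pb + 33 for each unit, where Pb is the price buyers pay.
Supply in terms of Pb becomes xs = -219 + 7(Pb + 33) = 12 + 7Pb. Setting this equal to demand: 793 - 4Pb = 12 + 7Pb, so Pb = 71.
Sellers receive Ps = 71 + 33 = 104; x' = 793 − 4·71 = 509.

Buyers pay 71; sellers receive 104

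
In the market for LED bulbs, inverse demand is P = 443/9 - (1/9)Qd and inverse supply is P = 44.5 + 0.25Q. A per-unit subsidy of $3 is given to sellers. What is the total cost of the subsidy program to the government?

Government cost = 834/13

Pre-subsidy: 443/9 - (1/9)Q = 44.5 + 0.25Q gives Q* = 170/13 and P* = 621/13.
With the subsidy, sellers receive Ps = Pb + 3 for each unit, where Pb is the price buyers pay.
On the curves, Pb = 443/9 - (1/9)Q and Ps = 44.5 + 0.25Q; the wedge Ps − Pb = 3 gives 44.5 + 0.25Q − (443/9 - (1/9)Q) = 3, so Q' = 278/13.
Then Pb = 443/9 − (1/9)·(278/13) = 609/13 and Ps = 44.5 + 0.25·(278/13) = 648/13.
Government outlay = subsidy × quantity = 3 × 278/13 = 834/13.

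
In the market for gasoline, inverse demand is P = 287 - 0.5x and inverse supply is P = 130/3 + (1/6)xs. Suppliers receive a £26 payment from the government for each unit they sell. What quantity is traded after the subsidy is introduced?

x' = 404.5

Pre-subsidy: 287 - 0.5x = 130/3 + (1/6)x gives x* = 365.5 and P* = 104.25.
With the subsidy, sellers receive Ps = Pb + 26 for each unit, where Pb is the price buyers pay.
On the curves, Pb = 287 - 0.5x and Ps = 130/3 + (1/6)x; the wedge Ps − Pb = 26 gives 130/3 + (1/6)x − (287 - 0.5x) = 26, so x' = 404.5.
Then Pb = 287 − 0.5·404.5 = 84.75 and Ps = 130/3 + (1/6)·404.5 = 110.75.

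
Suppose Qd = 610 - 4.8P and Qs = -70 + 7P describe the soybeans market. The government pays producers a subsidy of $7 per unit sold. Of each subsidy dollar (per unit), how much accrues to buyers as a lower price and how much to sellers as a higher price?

Pre-subsidy: 610 - 4.8P = -70 + 7P gives P* = 3400/59, Q* = 19670/59.
With the subsidy, sellers receive Ps = Pb + 7 for each unit, where Pb is the price buyers pay.
Supply in terms of Pb becomes Qs = -70 + 7(Pb + 7) = -21 + 7Pb. Setting this equal to demand: 610 - 4.8Pb = -21 + 7Pb, so Pb = 3155/59.
Sellers receive Ps = 3155/59 + 7 = 3568/59; Q' = 610 − 4.8·(3155/59) = 20846/59.
Buyers' price falls by P* − Pb = 3400/59 − 3155/59 = 245/59; sellers' price rises by Ps − P* = 3568/59 − 3400/59 = 168/59.

Buyers gain 245/59 per unit; sellers gain 168/59 per unit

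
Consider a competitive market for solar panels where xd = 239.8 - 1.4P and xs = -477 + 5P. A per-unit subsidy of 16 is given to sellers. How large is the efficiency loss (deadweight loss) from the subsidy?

Deadweight loss = 140

Pre-subsidy: 239.8 - 1.4P = -477 + 5P gives P* = 112, x* = 83.
With the subsidy, sellers receive Ps = Pb + 16 for each unit, where Pb is the price buyers pay.
Supply in terms of Pb becomes xs = -477 + 5(Pb + 16) = -397 + 5Pb. Setting this equal to demand: 239.8 - 1.4Pb = -397 + 5Pb, so Pb = 99.5.
Sellers receive Ps = 99.5 + 16 = 115.5; x' = 239.8 − 1.4·99.5 = 100.5.
The subsidy expands output by 100.5 − 83 = 17.5 past the efficient level; on those units the gap between marginal cost and willingness to pay runs from 0 up to 16.
DWL = ½ × 16 × 17.5 = 140.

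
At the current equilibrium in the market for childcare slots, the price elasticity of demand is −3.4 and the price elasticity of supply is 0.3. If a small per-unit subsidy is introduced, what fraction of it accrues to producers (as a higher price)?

For a small subsidy around the equilibrium, the benefit split depends on the relative slopes, which at a point are proportional to the elasticities.
Buyer share = εs/(εs + |εd|) = 0.3/(0.3 + 3.4) = 3/37; seller share = |εd|/(εs + |εd|) = 34/37.
So producers capture 34/37 of the subsidy.

Producer share = 34/37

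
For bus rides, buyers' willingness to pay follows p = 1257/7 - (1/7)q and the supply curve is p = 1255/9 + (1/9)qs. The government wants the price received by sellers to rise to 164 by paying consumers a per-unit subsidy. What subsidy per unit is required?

Required subsidy s = 16 per unit

At a seller price of 164, quantity supplied is -1255 + 9·164 = 221.
Buyers absorb 221 only when they pay pb = 1257/7 − (1/7)·221 = 148.
s = ps − pb = 164 − 148 = 16.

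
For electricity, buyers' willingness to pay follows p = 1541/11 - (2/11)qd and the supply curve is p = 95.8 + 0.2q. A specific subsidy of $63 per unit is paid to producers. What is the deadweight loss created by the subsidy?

Deadweight loss = $5197.5

Pre-subsidy: 1541/11 - (2/11)q = 95.8 + 0.2q gives q* = 116 and p* = 119.
With the subsidy, sellers receive ps = pb + 63 for each unit, where pb is the price buyers pay.
On the curves, pb = 1541/11 - (2/11)q and ps = 95.8 + 0.2q; the wedge ps − pb = 63 gives 95.8 + 0.2q − (1541/11 - (2/11)q) = 63, so q' = 281.
Then pb = 1541/11 − (2/11)·281 = 89 and ps = 95.8 + 0.2·281 = 152.
The subsidy expands output by 281 − 116 = 165 past the efficient level; on those units the gap between marginal cost and willingness to pay runs from 0 up to 63.
DWL = ½ × 63 × 165 = 5197.5.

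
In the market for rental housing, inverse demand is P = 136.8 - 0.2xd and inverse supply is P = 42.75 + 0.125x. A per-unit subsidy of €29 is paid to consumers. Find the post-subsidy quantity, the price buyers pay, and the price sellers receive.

Pre-subsidy: 136.8 - 0.2x = 42.75 + 0.125x gives x* = 3762/13 and P* = 1026/13.
With the rebate, buyers effectively pay Pb = Ps − 29, where Ps is the price sellers receive.
On the curves, Pb = 136.8 - 0.2x and Ps = 42.75 + 0.125x; the wedge Ps − Pb = 29 gives 42.75 + 0.125x − (136.8 - 0.2x) = 29, so x' = 4922/13.
Then Pb = 136.8 − 0.2·(4922/13) = 794/13 and Ps = 42.75 + 0.125·(4922/13) = 1171/13.

x' = 4922/13; buyers pay 794/13; sellers receive 1171/13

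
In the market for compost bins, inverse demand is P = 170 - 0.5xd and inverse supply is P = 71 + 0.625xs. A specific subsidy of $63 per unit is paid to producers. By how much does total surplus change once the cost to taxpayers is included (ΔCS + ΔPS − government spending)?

Net change in total surplus = -$1764

Pre-subsidy: 170 - 0.5x = 71 + 0.625x gives x* = 88 and P* = 126.
With the subsidy, sellers receive Ps = Pb + 63 for each unit, where Pb is the price buyers pay.
On the curves, Pb = 170 - 0.5x and Ps = 71 + 0.625x; the wedge Ps − Pb = 63 gives 71 + 0.625x − (170 - 0.5x) = 63, so x' = 144.
Then Pb = 170 − 0.5·144 = 98 and Ps = 71 + 0.625·144 = 161.
ΔCS = ½(88 + 144)(126 − 98) = 3248; ΔPS = ½(88 + 144)(161 − 126) = 4060.
Government spending = 63 × 144 = 9072.
Net change = 3248 + 4060 − 9072 = -1764. The loss equals the DWL triangle ½·63·56.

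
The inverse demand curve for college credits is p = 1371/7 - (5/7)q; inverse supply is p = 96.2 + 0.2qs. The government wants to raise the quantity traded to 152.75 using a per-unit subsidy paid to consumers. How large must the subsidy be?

Required subsidy s = 40 per unit

At q = 152.75, from the demand curve buyers pay pb = 1371/7 − (5/7)·152.75 = 86.75; from the supply curve sellers need ps = 96.2 + 0.2·152.75 = 126.75.
The subsidy must fill the gap: s = ps − pb = 126.75 − 86.75 = 40.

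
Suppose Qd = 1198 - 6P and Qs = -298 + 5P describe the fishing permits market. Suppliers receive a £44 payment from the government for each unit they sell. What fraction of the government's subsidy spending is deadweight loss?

Pre-subsidy: 1198 - 6P = -298 + 5P gives P* = 136, Q* = 382.
With the subsidy, sellers receive Ps = Pb + 44 for each unit, where Pb is the price buyers pay.
Supply in terms of Pb becomes Qs = -298 + 5(Pb + 44) = -78 + 5Pb. Setting this equal to demand: 1198 - 6Pb = -78 + 5Pb, so Pb = 116.
Sellers receive Ps = 116 + 44 = 160; Q' = 1198 − 6·116 = 502.
ΔCS = ½(382 + 502)(136 − 116) = 8840; ΔPS = ½(382 + 502)(160 − 136) = 10608.
Government spending = 44 × 502 = 22088.
DWL = ½ × 44 × (502 − 382) = 2640; fraction = 2640 / 22088 = 30/251.

DWL / government spending = 30/251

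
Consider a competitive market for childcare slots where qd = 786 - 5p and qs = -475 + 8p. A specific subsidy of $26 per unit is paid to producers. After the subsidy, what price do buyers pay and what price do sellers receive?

Pre-subsidy: 786 - 5p = -475 + 8p gives p* = 97, q* = 301.
With the subsidy, sellers receive ps = pb + 26 for each unit, where pb is the price buyers pay.
Supply in terms of pb becomes qs = -475 + 8(pb + 26) = -267 + 8pb. Setting this equal to demand: 786 - 5pb = -267 + 8pb, so pb = 81.
Sellers receive ps = 81 + 26 = 107; q' = 786 − 5·81 = 381.

Buyers pay $81; sellers receive $107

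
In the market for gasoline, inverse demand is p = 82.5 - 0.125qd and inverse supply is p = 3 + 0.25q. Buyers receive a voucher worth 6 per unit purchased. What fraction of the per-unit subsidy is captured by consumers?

Pre-subsidy: 82.5 - 0.125q = 3 + 0.25q gives q* = 212 and p* = 56.
With the rebate, buyers effectively pay pb = ps − 6, where ps is the price sellers receive.
On the curves, pb = 82.5 - 0.125q and ps = 3 + 0.25q; the wedge ps − pb = 6 gives 3 + 0.25q − (82.5 - 0.125q) = 6, so q' = 228.
Then pb = 82.5 − 0.125·228 = 54 and ps = 3 + 0.25·228 = 60.
Buyers' price falls by p* − pb = 56 − 54 = 2; sellers' price rises by ps − p* = 60 − 56 = 4.
So consumers capture 2/6 = 1/3 of each unit of subsidy.

Consumer share = 1/3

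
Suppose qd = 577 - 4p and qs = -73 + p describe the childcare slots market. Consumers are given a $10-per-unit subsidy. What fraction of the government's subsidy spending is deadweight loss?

DWL / government spending = 4/65

Pre-subsidy: 577 - 4p = -73 + p gives p* = 130, q* = 57.
With the rebate, buyers effectively pay pb = ps − 10, where ps is the price sellers receive.
Demand in terms of ps becomes qd = 577 − 4(ps − 10) = 617 - 4ps. Setting this equal to supply: 617 - 4ps = -73 + ps, so ps = 138.
Buyers pay pb = 138 − 10 = 128; q' = -73 + 1·138 = 65.
ΔCS = ½(57 + 65)(130 − 128) = 122; ΔPS = ½(57 + 65)(138 − 130) = 488.
Government spending = 10 × 65 = 650.
DWL = ½ × 10 × (65 − 57) = 40; fraction = 40 / 650 = 4/65.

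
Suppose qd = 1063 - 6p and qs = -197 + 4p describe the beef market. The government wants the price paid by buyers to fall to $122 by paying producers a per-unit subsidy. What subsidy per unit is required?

Required subsidy s = $10 per unit

At a buyer price of 122, quantity demanded is 1063 − 6·122 = 331.
Sellers supply 331 only when they receive ps with -197 + 4·ps = 331, i.e. ps = 132.
s = ps − pb = 132 − 122 = 10.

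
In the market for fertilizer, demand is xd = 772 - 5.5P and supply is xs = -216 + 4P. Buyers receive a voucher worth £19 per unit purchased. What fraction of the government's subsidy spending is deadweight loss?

Pre-subsidy: 772 - 5.5P = -216 + 4P gives P* = 104, x* = 200.
With the rebate, buyers effectively pay Pb = Ps − 19, where Ps is the price sellers receive.
Demand in terms of Ps becomes xd = 772 − 5.5(Ps − 19) = 876.5 - 5.5Ps. Setting this equal to supply: 876.5 - 5.5Ps = -216 + 4Ps, so Ps = 115.
Buyers pay Pb = 115 − 19 = 96; x' = -216 + 4·115 = 244.
ΔCS = ½(200 + 244)(104 − 96) = 1776; ΔPS = ½(200 + 244)(115 − 104) = 2442.
Government spending = 19 × 244 = 4636.
DWL = ½ × 19 × (244 − 200) = 418; fraction = 418 / 4636 = 11/122.

DWL / government spending = 11/122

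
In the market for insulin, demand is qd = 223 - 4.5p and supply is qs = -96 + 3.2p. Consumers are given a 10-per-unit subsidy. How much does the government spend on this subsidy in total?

Government cost = 6080/11

Pre-subsidy: 223 - 4.5p = -96 + 3.2p gives p* = 290/7, q* = 256/7.
With the rebate, buyers effectively pay pb = ps − 10, where ps is the price sellers receive.
Demand in terms of ps becomes qd = 223 − 4.5(ps − 10) = 268 - 4.5ps. Setting this equal to supply: 268 - 4.5ps = -96 + 3.2ps, so ps = 520/11.
Buyers pay pb = 520/11 − 10 = 410/11; q' = -96 + 3.2·(520/11) = 608/11.
Government outlay = subsidy × quantity = 10 × 608/11 = 6080/11.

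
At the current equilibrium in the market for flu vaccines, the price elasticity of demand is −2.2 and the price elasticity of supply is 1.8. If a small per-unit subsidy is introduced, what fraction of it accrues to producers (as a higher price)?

Producer share = 0.55

For a small subsidy around the equilibrium, the benefit split depends on the relative slopes, which at a point are proportional to the elasticities.
Buyer share = εs/(εs + |εd|) = 1.8/(1.8 + 2.2) = 0.45; seller share = |εd|/(εs + |εd|) = 0.55.
So producers capture 0.55 of the subsidy.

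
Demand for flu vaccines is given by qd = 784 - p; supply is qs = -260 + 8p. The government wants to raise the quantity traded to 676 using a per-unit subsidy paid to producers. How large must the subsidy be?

Required subsidy s = 9 per unit

At q = 676, invert demand for the buyer price: pb = (784 − 676)/1 = 108; invert supply for the seller price: ps = (676 − (-260))/8 = 117.
The subsidy must fill the gap: s = ps − pb = 117 − 108 = 9.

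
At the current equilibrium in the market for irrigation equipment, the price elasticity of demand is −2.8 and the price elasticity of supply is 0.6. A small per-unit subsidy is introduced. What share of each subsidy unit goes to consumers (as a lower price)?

Consumer share = 3/17

For a small subsidy around the equilibrium, the benefit split depends on the relative slopes, which at a point are proportional to the elasticities.
Buyer share = εs/(εs + |εd|) = 0.6/(0.6 + 2.8) = 3/17; seller share = |εd|/(εs + |εd|) = 14/17.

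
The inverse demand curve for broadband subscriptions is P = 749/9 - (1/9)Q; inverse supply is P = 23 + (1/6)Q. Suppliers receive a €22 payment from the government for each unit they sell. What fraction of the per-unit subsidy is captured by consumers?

Consumer share = 0.4

Pre-subsidy: 749/9 - (1/9)Q = 23 + (1/6)Q gives Q* = 216.8 and P* = 887/15.
With the subsidy, sellers receive Ps = Pb + 22 for each unit, where Pb is the price buyers pay.
On the curves, Pb = 749/9 - (1/9)Q and Ps = 23 + (1/6)Q; the wedge Ps − Pb = 22 gives 23 + (1/6)Q − (749/9 - (1/9)Q) = 22, so Q' = 296.
Then Pb = 749/9 − (1/9)·296 = 151/3 and Ps = 23 + (1/6)·296 = 217/3.
Buyers' price falls by P* − Pb = 887/15 − 151/3 = 8.8; sellers' price rises by Ps − P* = 217/3 − 887/15 = 13.2.
So consumers capture 8.8/22 = 0.4 of each unit of subsidy.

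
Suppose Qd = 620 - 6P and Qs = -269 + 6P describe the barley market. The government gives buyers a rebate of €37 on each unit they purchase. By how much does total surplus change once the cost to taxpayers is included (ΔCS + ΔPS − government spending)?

Net change in total surplus = -€2053.5

Pre-subsidy: 620 - 6P = -269 + 6P gives P* = 889/12, Q* = 175.5.
With the rebate, buyers effectively pay Pb = Ps − 37, where Ps is the price sellers receive.
Demand in terms of Ps becomes Qd = 620 − 6(Ps − 37) = 842 - 6Ps. Setting this equal to supply: 842 - 6Ps = -269 + 6Ps, so Ps = 1111/12.
Buyers pay Pb = 1111/12 − 37 = 667/12; Q' = -269 + 6·(1111/12) = 286.5.
ΔCS = ½(175.5 + 286.5)(889/12 − 667/12) = 4273.5; ΔPS = ½(175.5 + 286.5)(1111/12 − 889/12) = 4273.5.
Government spending = 37 × 286.5 = 10600.5.
Net change = 4273.5 + 4273.5 − 10600.5 = -2053.5. The loss equals the DWL triangle ½·37·111.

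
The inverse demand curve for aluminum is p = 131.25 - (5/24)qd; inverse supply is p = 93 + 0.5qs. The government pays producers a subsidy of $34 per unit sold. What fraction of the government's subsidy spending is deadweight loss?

Pre-subsidy: 131.25 - (5/24)q = 93 + 0.5q gives q* = 54 and p* = 120.
With the subsidy, sellers receive ps = pb + 34 for each unit, where pb is the price buyers pay.
On the curves, pb = 131.25 - (5/24)q and ps = 93 + 0.5q; the wedge ps − pb = 34 gives 93 + 0.5q − (131.25 - (5/24)q) = 34, so q' = 102.
Then pb = 131.25 − (5/24)·102 = 110 and ps = 93 + 0.5·102 = 144.
ΔCS = ½(54 + 102)(120 − 110) = 780; ΔPS = ½(54 + 102)(144 − 120) = 1872.
Government spending = 34 × 102 = 3468.
DWL = ½ × 34 × (102 − 54) = 816; fraction = 816 / 3468 = 4/17.

DWL / government spending = 4/17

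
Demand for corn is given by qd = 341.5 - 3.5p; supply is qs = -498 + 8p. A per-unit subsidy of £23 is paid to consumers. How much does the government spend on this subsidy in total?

Government cost = £3266

Pre-subsidy: 341.5 - 3.5p = -498 + 8p gives p* = 73, q* = 86.
With the rebate, buyers effectively pay pb = ps − 23, where ps is the price sellers receive.
Demand in terms of ps becomes qd = 341.5 − 3.5(ps − 23) = 422 - 3.5ps. Setting this equal to supply: 422 - 3.5ps = -498 + 8ps, so ps = 80.
Buyers pay pb = 80 − 23 = 57; q' = -498 + 8·80 = 142.
Government outlay = subsidy × quantity = 23 × 142 = 3266.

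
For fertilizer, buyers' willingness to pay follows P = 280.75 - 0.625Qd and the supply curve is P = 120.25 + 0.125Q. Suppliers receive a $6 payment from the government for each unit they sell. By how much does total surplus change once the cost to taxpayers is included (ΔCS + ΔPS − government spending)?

Net change in total surplus = -$24

Pre-subsidy: 280.75 - 0.625Q = 120.25 + 0.125Q gives Q* = 214 and P* = 147.
With the subsidy, sellers receive Ps = Pb + 6 for each unit, where Pb is the price buyers pay.
On the curves, Pb = 280.75 - 0.625Q and Ps = 120.25 + 0.125Q; the wedge Ps − Pb = 6 gives 120.25 + 0.125Q − (280.75 - 0.625Q) = 6, so Q' = 222.
Then Pb = 280.75 − 0.625·222 = 142 and Ps = 120.25 + 0.125·222 = 148.
ΔCS = ½(214 + 222)(147 − 142) = 1090; ΔPS = ½(214 + 222)(148 − 147) = 218.
Government spending = 6 × 222 = 1332.
Net change = 1090 + 218 − 1332 = -24. The loss equals the DWL triangle ½·6·8.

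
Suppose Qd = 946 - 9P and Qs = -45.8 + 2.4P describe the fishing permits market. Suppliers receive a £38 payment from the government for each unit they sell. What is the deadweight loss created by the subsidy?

Pre-subsidy: 946 - 9P = -45.8 + 2.4P gives P* = 87, Q* = 163.
With the subsidy, sellers receive Ps = Pb + 38 for each unit, where Pb is the price buyers pay.
Supply in terms of Pb becomes Qs = -45.8 + 2.4(Pb + 38) = 45.4 + 2.4Pb. Setting this equal to demand: 946 - 9Pb = 45.4 + 2.4Pb, so Pb = 79.
Sellers receive Ps = 79 + 38 = 117; Q' = 946 − 9·79 = 235.
The subsidy expands output by 235 − 163 = 72 past the efficient level; on those units the gap between marginal cost and willingness to pay runs from 0 up to 38.
DWL = ½ × 38 × 72 = 1368.

Deadweight loss = £1368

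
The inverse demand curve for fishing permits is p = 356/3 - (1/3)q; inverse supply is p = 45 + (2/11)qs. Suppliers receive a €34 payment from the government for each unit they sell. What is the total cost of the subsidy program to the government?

Pre-subsidy: 356/3 - (1/3)q = 45 + (2/11)q gives q* = 143 and p* = 71.
With the subsidy, sellers receive ps = pb + 34 for each unit, where pb is the price buyers pay.
On the curves, pb = 356/3 - (1/3)q and ps = 45 + (2/11)q; the wedge ps − pb = 34 gives 45 + (2/11)q − (356/3 - (1/3)q) = 34, so q' = 209.
Then pb = 356/3 − (1/3)·209 = 49 and ps = 45 + (2/11)·209 = 83.
Government outlay = subsidy × quantity = 34 × 209 = 7106.

Government cost = €7106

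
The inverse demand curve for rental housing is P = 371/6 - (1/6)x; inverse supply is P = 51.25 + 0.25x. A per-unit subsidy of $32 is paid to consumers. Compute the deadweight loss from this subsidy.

Pre-subsidy: 371/6 - (1/6)x = 51.25 + 0.25x gives x* = 25.4 and P* = 57.6.
With the rebate, buyers effectively pay Pb = Ps − 32, where Ps is the price sellers receive.
On the curves, Pb = 371/6 - (1/6)x and Ps = 51.25 + 0.25x; the wedge Ps − Pb = 32 gives 51.25 + 0.25x − (371/6 - (1/6)x) = 32, so x' = 102.2.
Then Pb = 371/6 − (1/6)·102.2 = 44.8 and Ps = 51.25 + 0.25·102.2 = 76.8.
The subsidy expands output by 102.2 − 25.4 = 76.8 past the efficient level; on those units the gap between marginal cost and willingness to pay runs from 0 up to 32.
DWL = ½ × 32 × 76.8 = 1228.8.

Deadweight loss = $1228.8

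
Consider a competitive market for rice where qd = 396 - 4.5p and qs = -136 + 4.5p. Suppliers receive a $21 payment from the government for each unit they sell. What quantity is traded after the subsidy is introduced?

Pre-subsidy: 396 - 4.5p = -136 + 4.5p gives p* = 532/9, q* = 130.
With the subsidy, sellers receive ps = pb + 21 for each unit, where pb is the price buyers pay.
Supply in terms of pb becomes qs = -136 + 4.5(pb + 21) = -41.5 + 4.5pb. Setting this equal to demand: 396 - 4.5pb = -41.5 + 4.5pb, so pb = 875/18.
Sellers receive ps = 875/18 + 21 = 1253/18; q' = 396 − 4.5·(875/18) = 177.25.

q' = 177.25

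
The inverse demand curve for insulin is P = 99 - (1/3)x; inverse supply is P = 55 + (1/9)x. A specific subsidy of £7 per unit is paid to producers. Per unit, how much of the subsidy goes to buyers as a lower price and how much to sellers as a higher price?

Pre-subsidy: 99 - (1/3)x = 55 + (1/9)x gives x* = 99 and P* = 66.
With the subsidy, sellers receive Ps = Pb + 7 for each unit, where Pb is the price buyers pay.
On the curves, Pb = 99 - (1/3)x and Ps = 55 + (1/9)x; the wedge Ps − Pb = 7 gives 55 + (1/9)x − (99 - (1/3)x) = 7, so x' = 114.75.
Then Pb = 99 − (1/3)·114.75 = 60.75 and Ps = 55 + (1/9)·114.75 = 67.75.
Buyers' price falls by P* − Pb = 66 − 60.75 = 5.25; sellers' price rises by Ps − P* = 67.75 − 66 = 1.75.

Buyers gain £5.25 per unit; sellers gain £1.75 per unit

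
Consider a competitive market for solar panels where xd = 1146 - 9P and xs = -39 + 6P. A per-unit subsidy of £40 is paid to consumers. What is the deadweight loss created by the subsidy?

Deadweight loss = £2880

Pre-subsidy: 1146 - 9P = -39 + 6P gives P* = 79, x* = 435.
With the rebate, buyers effectively pay Pb = Ps − 40, where Ps is the price sellers receive.
Demand in terms of Ps becomes xd = 1146 − 9(Ps − 40) = 1506 - 9Ps. Setting this equal to supply: 1506 - 9Ps = -39 + 6Ps, so Ps = 103.
Buyers pay Pb = 103 − 40 = 63; x' = -39 + 6·103 = 579.
The subsidy expands output by 579 − 435 = 144 past the efficient level; on those units the gap between marginal cost and willingness to pay runs from 0 up to 40.
DWL = ½ × 40 × 144 = 2880.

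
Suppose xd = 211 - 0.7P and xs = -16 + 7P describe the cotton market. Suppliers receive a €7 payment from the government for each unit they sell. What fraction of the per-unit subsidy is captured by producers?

Producer share = 1/11

Pre-subsidy: 211 - 0.7P = -16 + 7P gives P* = 2270/77, x* = 2094/11.
With the subsidy, sellers receive Ps = Pb + 7 for each unit, where Pb is the price buyers pay.
Supply in terms of Pb becomes xs = -16 + 7(Pb + 7) = 33 + 7Pb. Setting this equal to demand: 211 - 0.7Pb = 33 + 7Pb, so Pb = 1780/77.
Sellers receive Ps = 1780/77 + 7 = 2319/77; x' = 211 − 0.7·(1780/77) = 2143/11.
Buyers' price falls by P* − Pb = 2270/77 − 1780/77 = 70/11; sellers' price rises by Ps − P* = 2319/77 − 2270/77 = 7/11.
So producers capture (7/11)/7 = 1/11 of each unit of subsidy.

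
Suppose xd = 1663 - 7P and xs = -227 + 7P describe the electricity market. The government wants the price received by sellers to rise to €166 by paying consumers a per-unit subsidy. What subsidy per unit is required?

Required subsidy s = €62 per unit

At a seller price of 166, quantity supplied is -227 + 7·166 = 935.
Buyers absorb 935 only when they pay Pb with 1663 − 7·Pb = 935, i.e. Pb = 104.
s = Ps − Pb = 166 − 104 = 62.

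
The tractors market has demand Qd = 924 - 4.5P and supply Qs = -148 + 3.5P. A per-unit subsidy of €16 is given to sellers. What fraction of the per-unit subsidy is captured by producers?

Pre-subsidy: 924 - 4.5P = -148 + 3.5P gives P* = 134, Q* = 321.
With the subsidy, sellers receive Ps = Pb + 16 for each unit, where Pb is the price buyers pay.
Supply in terms of Pb becomes Qs = -148 + 3.5(Pb + 16) = -92 + 3.5Pb. Setting this equal to demand: 924 - 4.5Pb = -92 + 3.5Pb, so Pb = 127.
Sellers receive Ps = 127 + 16 = 143; Q' = 924 − 4.5·127 = 352.5.
Buyers' price falls by P* − Pb = 134 − 127 = 7; sellers' price rises by Ps − P* = 143 − 134 = 9.
So producers capture 9/16 = 0.5625 of each unit of subsidy.

Producer share = 0.5625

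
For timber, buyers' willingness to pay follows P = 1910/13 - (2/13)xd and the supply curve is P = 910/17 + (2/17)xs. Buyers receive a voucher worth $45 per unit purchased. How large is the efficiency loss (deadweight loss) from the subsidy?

Deadweight loss = $3729.375

Pre-subsidy: 1910/13 - (2/13)x = 910/17 + (2/17)x gives x* = 344 and P* = 94.
With the rebate, buyers effectively pay Pb = Ps − 45, where Ps is the price sellers receive.
On the curves, Pb = 1910/13 - (2/13)x and Ps = 910/17 + (2/17)x; the wedge Ps − Pb = 45 gives 910/17 + (2/17)x − (1910/13 - (2/13)x) = 45, so x' = 509.75.
Then Pb = 1910/13 − (2/13)·509.75 = 68.5 and Ps = 910/17 + (2/17)·509.75 = 113.5.
The subsidy expands output by 509.75 − 344 = 165.75 past the efficient level; on those units the gap between marginal cost and willingness to pay runs from 0 up to 45.
DWL = ½ × 45 × 165.75 = 3729.375.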